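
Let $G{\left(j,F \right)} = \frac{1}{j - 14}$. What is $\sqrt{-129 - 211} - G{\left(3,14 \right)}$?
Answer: $\frac{1}{11} + 2 i \sqrt{85} \approx 0.090909 + 18.439 i$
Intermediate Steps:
$G{\left(j,F \right)} = \frac{1}{-14 + j}$
$\sqrt{-129 - 211} - G{\left(3,14 \right)} = \sqrt{-129 - 211} - \frac{1}{-14 + 3} = \sqrt{-129 - 211} - \frac{1}{-11} = \sqrt{-340} - - \frac{1}{11} = 2 i \sqrt{85} + \frac{1}{11} = \frac{1}{11} + 2 i \sqrt{85}$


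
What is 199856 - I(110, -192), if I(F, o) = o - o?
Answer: 199856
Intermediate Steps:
I(F, o) = 0
199856 - I(110, -192) = 199856 - 1*0 = 199856 + 0 = 199856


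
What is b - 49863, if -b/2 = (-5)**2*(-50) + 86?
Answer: -47535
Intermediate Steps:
b = 2328 (b = -2*((-5)**2*(-50) + 86) = -2*(25*(-50) + 86) = -2*(-1250 + 86) = -2*(-1164) = 2328)
b - 49863 = 2328 - 49863 = -47535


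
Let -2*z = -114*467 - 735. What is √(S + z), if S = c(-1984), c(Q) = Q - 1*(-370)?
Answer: √101490/2 ≈ 159.29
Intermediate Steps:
c(Q) = 370 + Q (c(Q) = Q + 370 = 370 + Q)
z = 53973/2 (z = -(-114*467 - 735)/2 = -(-53238 - 735)/2 = -½*(-53973) = 53973/2 ≈ 26987.)
S = -1614 (S = 370 - 1984 = -1614)
√(S + z) = √(-1614 + 53973/2) = √(50745/2) = √101490/2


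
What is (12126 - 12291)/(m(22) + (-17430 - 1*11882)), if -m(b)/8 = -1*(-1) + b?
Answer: 55/9832 ≈ 0.0055940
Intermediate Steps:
m(b) = -8 - 8*b (m(b) = -8*(-1*(-1) + b) = -8*(1 + b) = -8 - 8*b)
(12126 - 12291)/(m(22) + (-17430 - 1*11882)) = (12126 - 12291)/((-8 - 8*22) + (-17430 - 1*11882)) = -165/((-8 - 176) + (-17430 - 11882)) = -165/(-184 - 29312) = -165/(-29496) = -165*(-1/29496) = 55/9832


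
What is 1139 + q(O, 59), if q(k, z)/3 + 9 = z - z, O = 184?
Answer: 1112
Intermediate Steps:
q(k, z) = -27 (q(k, z) = -27 + 3*(z - z) = -27 + 3*0 = -27 + 0 = -27)
1139 + q(O, 59) = 1139 - 27 = 1112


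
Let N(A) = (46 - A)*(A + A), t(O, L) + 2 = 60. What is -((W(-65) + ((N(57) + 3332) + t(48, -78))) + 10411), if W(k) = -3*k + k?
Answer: -12677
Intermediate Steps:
t(O, L) = 58 (t(O, L) = -2 + 60 = 58)
W(k) = -2*k
N(A) = 2*A*(46 - A) (N(A) = (46 - A)*(2*A) = 2*A*(46 - A))
-((W(-65) + ((N(57) + 3332) + t(48, -78))) + 10411) = -((-2*(-65) + ((2*57*(46 - 1*57) + 3332) + 58)) + 10411) = -((130 + ((2*57*(46 - 57) + 3332) + 58)) + 10411) = -((130 + ((2*57*(-11) + 3332) + 58)) + 10411) = -((130 + ((-1254 + 3332) + 58)) + 10411) = -((130 + (2078 + 58)) + 10411) = -((130 + 2136) + 10411) = -(2266 + 10411) = -1*12677 = -12677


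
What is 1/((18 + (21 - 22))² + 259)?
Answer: 1/548 ≈ 0.0018248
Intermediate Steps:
1/((18 + (21 - 22))² + 259) = 1/((18 - 1)² + 259) = 1/(17² + 259) = 1/(289 + 259) = 1/548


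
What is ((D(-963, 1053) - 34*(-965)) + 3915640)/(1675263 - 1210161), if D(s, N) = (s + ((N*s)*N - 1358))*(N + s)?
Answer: -16016122745/77517 ≈ -2.0661e+5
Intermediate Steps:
D(s, N) = (N + s)*(-1358 + s + s*N²) (D(s, N) = (s + (s*N² - 1358))*(N + s) = (s + (-1358 + s*N²))*(N + s) = (-1358 + s + s*N²)*(N + s) = (N + s)*(-1358 + s + s*N²))
((D(-963, 1053) - 34*(-965)) + 3915640)/(1675263 - 1210161) = ((((-963)² - 1358*1053 - 1358*(-963) + 1053*(-963) - 963*1053³ + 1053²*(-963)²) - 34*(-965)) + 3915640)/(1675263 - 1210161) = (((927369 - 1429974 + 1307754 - 1014039 - 963*1167575877 + 1108809*927369) + 32810) + 3915640)/465102 = (((927369 - 1429974 + 1307754 - 1014039 - 1124375569551 + 1028275093521) + 32810) + 3915640)*(1/465102) = ((-96100684920 + 32810) + 3915640)*(1/465102) = (-96100652110 + 3915640)*(1/465102) = -96096736470*1/465102 = -16016122745/77517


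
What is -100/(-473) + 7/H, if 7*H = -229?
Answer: -277/108317 ≈ -0.0025573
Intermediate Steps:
H = -229/7 (H = (⅐)*(-229) = -229/7 ≈ -32.714)
-100/(-473) + 7/H = -100/(-473) + 7/(-229/7) = -100*(-1/473) + 7*(-7/229) = 100/473 - 49/229 = -277/108317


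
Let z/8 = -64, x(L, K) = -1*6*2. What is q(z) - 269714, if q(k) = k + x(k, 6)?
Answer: -270238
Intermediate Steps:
x(L, K) = -12 (x(L, K) = -6*2 = -12)
z = -512 (z = 8*(-64) = -512)
q(k) = -12 + k (q(k) = k - 12 = -12 + k)
q(z) - 269714 = (-12 - 512) - 269714 = -524 - 269714 = -270238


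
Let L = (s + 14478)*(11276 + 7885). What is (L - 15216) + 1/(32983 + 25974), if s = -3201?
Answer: 12738448753618/58957 ≈ 2.1606e+8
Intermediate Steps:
L = 216078597 (L = (-3201 + 14478)*(11276 + 7885) = 11277*19161 = 216078597)
(L - 15216) + 1/(32983 + 25974) = (216078597 - 15216) + 1/(32983 + 25974) = 216063381 + 1/58957 = 12738448753618/58957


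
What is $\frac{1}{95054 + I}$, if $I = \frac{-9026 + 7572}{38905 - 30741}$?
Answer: $\frac{4082}{388009701} \approx 1.052 \cdot 10^{-5}$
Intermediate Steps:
$I = - \frac{727}{4082}$ ($I = - \frac{1454}{8164} = \left(-1454\right) \frac{1}{8164} = - \frac{727}{4082} \approx -0.1781$)
$\frac{1}{95054 + I} = \frac{1}{95054 - \frac{727}{4082}} = \frac{1}{\frac{388009701}{4082}} = \frac{4082}{388009701}$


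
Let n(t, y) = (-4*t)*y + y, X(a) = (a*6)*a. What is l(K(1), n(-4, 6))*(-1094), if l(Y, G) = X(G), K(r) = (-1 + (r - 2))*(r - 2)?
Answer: -68291856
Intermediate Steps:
X(a) = 6*a² (X(a) = (6*a)*a = 6*a²)
K(r) = (-3 + r)*(-2 + r) (K(r) = (-1 + (-2 + r))*(-2 + r) = (-3 + r)*(-2 + r))
n(t, y) = y - 4*t*y (n(t, y) = -4*t*y + y = y - 4*t*y)
l(Y, G) = 6*G²
l(K(1), n(-4, 6))*(-1094) = (6*(6*(1 - 4*(-4)))²)*(-1094) = (6*(6*(1 + 16))²)*(-1094) = (6*(6*17)²)*(-1094) = (6*102²)*(-1094) = (6*10404)*(-1094) = 62424*(-1094) = -68291856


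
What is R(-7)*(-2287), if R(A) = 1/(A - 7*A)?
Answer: -2287/42 ≈ -54.452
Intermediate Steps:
R(A) = -1/(6*A) (R(A) = 1/(-6*A) = -1/(6*A))
R(-7)*(-2287) = -1/6/(-7)*(-2287) = -1/6*(-1/7)*(-2287) = (1/42)*(-2287) = -2287/42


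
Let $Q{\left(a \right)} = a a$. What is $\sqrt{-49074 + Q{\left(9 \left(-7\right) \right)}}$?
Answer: $i \sqrt{45105} \approx 212.38 i$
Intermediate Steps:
$Q{\left(a \right)} = a^{2}$
$\sqrt{-49074 + Q{\left(9 \left(-7\right) \right)}} = \sqrt{-49074 + \left(9 \left(-7\right)\right)^{2}} = \sqrt{-49074 + \left(-63\right)^{2}} = \sqrt{-49074 + 3969} = \sqrt{-45105} = i \sqrt{45105}$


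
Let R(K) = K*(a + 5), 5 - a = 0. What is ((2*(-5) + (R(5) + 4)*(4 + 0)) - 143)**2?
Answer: 3969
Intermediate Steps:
a = 5 (a = 5 - 1*0 = 5 + 0 = 5)
R(K) = 10*K (R(K) = K*(5 + 5) = K*10 = 10*K)
((2*(-5) + (R(5) + 4)*(4 + 0)) - 143)**2 = ((2*(-5) + (10*5 + 4)*(4 + 0)) - 143)**2 = ((-10 + (50 + 4)*4) - 143)**2 = ((-10 + 54*4) - 143)**2 = ((-10 + 216) - 143)**2 = (206 - 143)**2 = 63**2 = 3969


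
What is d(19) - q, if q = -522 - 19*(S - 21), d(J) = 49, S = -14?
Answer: -94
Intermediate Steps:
q = 143 (q = -522 - 19*(-14 - 21) = -522 - 19*(-35) = -522 + 665 = 143)
d(19) - q = 49 - 1*143 = 49 - 143 = -94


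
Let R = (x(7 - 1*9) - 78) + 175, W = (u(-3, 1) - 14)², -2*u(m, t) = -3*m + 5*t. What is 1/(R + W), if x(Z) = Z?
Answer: 1/536 ≈ 0.0018657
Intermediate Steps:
u(m, t) = -5*t/2 + 3*m/2 (u(m, t) = -(-3*m + 5*t)/2 = -5*t/2 + 3*m/2)
W = 441 (W = ((-5/2*1 + (3/2)*(-3)) - 14)² = ((-5/2 - 9/2) - 14)² = (-7 - 14)² = (-21)² = 441)
R = 95 (R = ((7 - 1*9) - 78) + 175 = ((7 - 9) - 78) + 175 = (-2 - 78) + 175 = -80 + 175 = 95)
1/(R + W) = 1/(95 + 441) = 1/536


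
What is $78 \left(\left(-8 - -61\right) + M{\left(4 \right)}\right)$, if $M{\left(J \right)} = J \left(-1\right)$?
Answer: $3822$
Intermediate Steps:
$M{\left(J \right)} = - J$
$78 \left(\left(-8 - -61\right) + M{\left(4 \right)}\right) = 78 \left(\left(-8 - -61\right) - 4\right) = 78 \left(\left(-8 + 61\right) - 4\right) = 78 \left(53 - 4\right) = 78 \cdot 49 = 3822$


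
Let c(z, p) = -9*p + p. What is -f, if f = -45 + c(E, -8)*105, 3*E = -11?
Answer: -6675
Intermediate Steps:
E = -11/3 (E = (⅓)*(-11) = -11/3 ≈ -3.6667)
c(z, p) = -8*p
f = 6675 (f = -45 - 8*(-8)*105 = -45 + 64*105 = -45 + 6720 = 6675)
-f = -1*6675 = -6675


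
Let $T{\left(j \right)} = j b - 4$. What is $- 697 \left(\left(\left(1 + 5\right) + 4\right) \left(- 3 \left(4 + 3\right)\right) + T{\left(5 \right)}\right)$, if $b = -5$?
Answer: $166583$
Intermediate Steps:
$T{\left(j \right)} = -4 - 5 j$ ($T{\left(j \right)} = j \left(-5\right) - 4 = - 5 j - 4 = -4 - 5 j$)
$- 697 \left(\left(\left(1 + 5\right) + 4\right) \left(- 3 \left(4 + 3\right)\right) + T{\left(5 \right)}\right) = - 697 \left(\left(\left(1 + 5\right) + 4\right) \left(- 3 \left(4 + 3\right)\right) - 29\right) = - 697 \left(\left(6 + 4\right) \left(\left(-3\right) 7\right) - 29\right) = - 697 \left(10 \left(-21\right) - 29\right) = - 697 \left(-210 - 29\right) = \left(-697\right) \left(-239\right) = 166583$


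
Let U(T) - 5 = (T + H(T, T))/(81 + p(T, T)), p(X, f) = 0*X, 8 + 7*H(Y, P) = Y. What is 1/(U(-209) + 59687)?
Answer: 27/1611604 ≈ 1.6754e-5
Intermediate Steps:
H(Y, P) = -8/7 + Y/7
p(X, f) = 0
U(T) = 2827/567 + 8*T/567 (U(T) = 5 + (T + (-8/7 + T/7))/(81 + 0) = 5 + (-8/7 + 8*T/7)/81 = 5 + (-8/7 + 8*T/7)*(1/81) = 5 + (-8/567 + 8*T/567) = 2827/567 + 8*T/567)
1/(U(-209) + 59687) = 1/((2827/567 + (8/567)*(-209)) + 59687) = 1/((2827/567 - 1672/567) + 59687) = 1/(55/27 + 59687) = 1/(1611604/27) = 27/1611604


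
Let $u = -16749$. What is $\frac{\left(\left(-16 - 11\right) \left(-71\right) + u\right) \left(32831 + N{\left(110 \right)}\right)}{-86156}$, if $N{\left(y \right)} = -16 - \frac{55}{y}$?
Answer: $\frac{121676166}{21539} \approx 5649.1$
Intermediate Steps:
$\frac{\left(\left(-16 - 11\right) \left(-71\right) + u\right) \left(32831 + N{\left(110 \right)}\right)}{-86156} = \frac{\left(\left(-16 - 11\right) \left(-71\right) - 16749\right) \left(32831 - \left(16 + \frac{55}{110}\right)\right)}{-86156} = \left(\left(-27\right) \left(-71\right) - 16749\right) \left(32831 - \frac{33}{2}\right) \left(- \frac{1}{86156}\right) = \left(1917 - 16749\right) \left(32831 - \frac{33}{2}\right) \left(- \frac{1}{86156}\right) = - 14832 \left(32831 - \frac{33}{2}\right) \left(- \frac{1}{86156}\right) = \left(-14832\right) \frac{65629}{2} \left(- \frac{1}{86156}\right) = \left(-486704664\right) \left(- \frac{1}{86156}\right) = \frac{121676166}{21539}$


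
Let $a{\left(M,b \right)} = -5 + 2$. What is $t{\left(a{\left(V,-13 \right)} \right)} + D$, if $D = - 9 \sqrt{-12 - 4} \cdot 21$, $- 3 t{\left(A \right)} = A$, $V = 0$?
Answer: $1 - 756 i \approx 1.0 - 756.0 i$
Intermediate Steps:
$a{\left(M,b \right)} = -3$
$t{\left(A \right)} = - \frac{A}{3}$
$D = - 756 i$ ($D = - 9 \sqrt{-16} \cdot 21 = - 9 \cdot 4 i 21 = - 36 i 21 = - 756 i \approx - 756.0 i$)
$t{\left(a{\left(V,-13 \right)} \right)} + D = \left(- \frac{1}{3}\right) \left(-3\right) - 756 i = 1 - 756 i$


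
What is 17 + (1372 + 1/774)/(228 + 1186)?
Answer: 19667341/1094436 ≈ 17.970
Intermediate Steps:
17 + (1372 + 1/774)/(228 + 1186) = 17 + (1372 + 1/774)/1414 = 17 + (1061929/774)*(1/1414) = 17 + 1061929/1094436 = 19667341/1094436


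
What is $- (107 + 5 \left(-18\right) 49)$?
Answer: $4303$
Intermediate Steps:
$- (107 + 5 \left(-18\right) 49) = - (107 - 4410) = \left(-1\right) \left(-4303\right) = 4303$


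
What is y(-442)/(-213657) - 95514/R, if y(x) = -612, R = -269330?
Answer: 3428677443/9590706635 ≈ 0.35750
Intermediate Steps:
y(-442)/(-213657) - 95514/R = -612/(-213657) - 95514/(-269330) = -612*(-1/213657) - 95514*(-1/269330) = 204/71219 + 47757/134665 = 3428677443/9590706635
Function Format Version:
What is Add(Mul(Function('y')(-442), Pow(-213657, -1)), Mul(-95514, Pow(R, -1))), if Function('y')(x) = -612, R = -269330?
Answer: Rational(3428677443, 9590706635) ≈ 0.35750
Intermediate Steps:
Add(Mul(Function('y')(-442), Pow(-213657, -1)), Mul(-95514, Pow(R, -1))) = Add(Mul(-612, Pow(-213657, -1)), Mul(-95514, Pow(-269330, -1))) = Add(Mul(-612, Rational(-1, 213657)), Mul(-95514, Rational(-1, 269330))) = Add(Rational(204, 71219), Rational(47757, 134665)) = Rational(3428677443, 9590706635)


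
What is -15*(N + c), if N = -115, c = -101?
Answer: 3240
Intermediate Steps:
-15*(N + c) = -15*(-115 - 101) = -15*(-216) = 3240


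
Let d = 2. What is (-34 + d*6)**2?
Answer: 484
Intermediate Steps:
(-34 + d*6)**2 = (-34 + 2*6)**2 = (-34 + 12)**2 = (-22)**2 = 484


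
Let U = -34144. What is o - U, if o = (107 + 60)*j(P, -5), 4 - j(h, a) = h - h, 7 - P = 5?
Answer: 34812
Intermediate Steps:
P = 2 (P = 7 - 1*5 = 7 - 5 = 2)
j(h, a) = 4 (j(h, a) = 4 - (h - h) = 4 - 1*0 = 4 + 0 = 4)
o = 668 (o = (107 + 60)*4 = 167*4 = 668)
o - U = 668 - 1*(-34144) = 668 + 34144 = 34812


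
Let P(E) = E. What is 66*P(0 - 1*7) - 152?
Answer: -614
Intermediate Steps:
66*P(0 - 1*7) - 152 = 66*(0 - 1*7) - 152 = 66*(0 - 7) - 152 = 66*(-7) - 152 = -462 - 152 = -614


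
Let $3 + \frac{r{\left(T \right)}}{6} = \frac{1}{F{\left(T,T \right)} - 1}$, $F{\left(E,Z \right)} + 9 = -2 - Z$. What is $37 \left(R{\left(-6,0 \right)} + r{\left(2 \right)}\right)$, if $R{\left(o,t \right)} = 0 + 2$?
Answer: $- \frac{4255}{7} \approx -607.86$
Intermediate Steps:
$F{\left(E,Z \right)} = -11 - Z$ ($F{\left(E,Z \right)} = -9 - \left(2 + Z\right) = -11 - Z$)
$R{\left(o,t \right)} = 2$
$r{\left(T \right)} = -18 + \frac{6}{-12 - T}$ ($r{\left(T \right)} = -18 + \frac{6}{\left(-11 - T\right) - 1} = -18 + \frac{6}{-12 - T}$)
$37 \left(R{\left(-6,0 \right)} + r{\left(2 \right)}\right) = 37 \left(2 + \frac{6 \left(-37 - 6\right)}{12 + 2}\right) = 37 \left(2 + \frac{6 \left(-37 - 6\right)}{14}\right) = 37 \left(2 + 6 \cdot \frac{1}{14} \left(-43\right)\right) = 37 \left(2 - \frac{129}{7}\right) = 37 \left(- \frac{115}{7}\right) = - \frac{4255}{7}$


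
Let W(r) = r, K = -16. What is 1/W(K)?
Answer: -1/16 ≈ -0.062500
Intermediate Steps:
1/W(K) = 1/(-16) = -1/16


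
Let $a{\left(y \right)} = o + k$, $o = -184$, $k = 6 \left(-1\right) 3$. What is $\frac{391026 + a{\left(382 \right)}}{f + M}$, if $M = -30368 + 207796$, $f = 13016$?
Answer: $\frac{97706}{47611} \approx 2.0522$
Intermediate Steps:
$k = -18$ ($k = \left(-6\right) 3 = -18$)
$M = 177428$
$a{\left(y \right)} = -202$ ($a{\left(y \right)} = -184 - 18 = -202$)
$\frac{391026 + a{\left(382 \right)}}{f + M} = \frac{391026 - 202}{13016 + 177428} = \frac{390824}{190444} = 390824 \cdot \frac{1}{190444} = \frac{97706}{47611}$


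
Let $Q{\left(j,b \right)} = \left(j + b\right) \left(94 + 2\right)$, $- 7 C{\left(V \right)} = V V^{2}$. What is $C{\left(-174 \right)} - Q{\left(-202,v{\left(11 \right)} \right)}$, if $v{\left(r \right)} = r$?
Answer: $\frac{5396376}{7} \approx 7.7091 \cdot 10^{5}$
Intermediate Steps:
$C{\left(V \right)} = - \frac{V^{3}}{7}$ ($C{\left(V \right)} = - \frac{V V^{2}}{7} = - \frac{V^{3}}{7}$)
$Q{\left(j,b \right)} = 96 b + 96 j$ ($Q{\left(j,b \right)} = \left(b + j\right) 96 = 96 b + 96 j$)
$C{\left(-174 \right)} - Q{\left(-202,v{\left(11 \right)} \right)} = - \frac{\left(-174\right)^{3}}{7} - \left(96 \cdot 11 + 96 \left(-202\right)\right) = \left(- \frac{1}{7}\right) \left(-5268024\right) - \left(1056 - 19392\right) = \frac{5268024}{7} - -18336 = \frac{5268024}{7} + 18336 = \frac{5396376}{7}$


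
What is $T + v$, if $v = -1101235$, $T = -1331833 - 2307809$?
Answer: $-4740877$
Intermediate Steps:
$T = -3639642$
$T + v = -3639642 - 1101235 = -4740877$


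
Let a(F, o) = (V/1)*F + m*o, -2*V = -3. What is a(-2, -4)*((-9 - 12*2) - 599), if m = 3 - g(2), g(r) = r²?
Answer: -632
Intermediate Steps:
V = 3/2 (V = -½*(-3) = 3/2 ≈ 1.5000)
m = -1 (m = 3 - 1*2² = 3 - 1*4 = 3 - 4 = -1)
a(F, o) = -o + 3*F/2 (a(F, o) = ((3/2)/1)*F - o = ((3/2)*1)*F - o = 3*F/2 - o = -o + 3*F/2)
a(-2, -4)*((-9 - 12*2) - 599) = (-1*(-4) + (3/2)*(-2))*((-9 - 12*2) - 599) = (4 - 3)*((-9 - 24) - 599) = 1*(-33 - 599) = 1*(-632) = -632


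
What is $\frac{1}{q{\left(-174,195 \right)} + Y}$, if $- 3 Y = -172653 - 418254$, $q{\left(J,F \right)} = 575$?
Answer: $\frac{1}{197544} \approx 5.0622 \cdot 10^{-6}$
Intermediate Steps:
$Y = 196969$ ($Y = - \frac{-172653 - 418254}{3} = \left(- \frac{1}{3}\right) \left(-590907\right) = 196969$)
$\frac{1}{q{\left(-174,195 \right)} + Y} = \frac{1}{575 + 196969} = \frac{1}{197544}$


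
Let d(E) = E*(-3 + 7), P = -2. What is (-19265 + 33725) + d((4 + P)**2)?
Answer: 14476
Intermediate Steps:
d(E) = 4*E (d(E) = E*4 = 4*E)
(-19265 + 33725) + d((4 + P)**2) = (-19265 + 33725) + 4*(4 - 2)**2 = 14460 + 4*2**2 = 14460 + 4*4 = 14460 + 16 = 14476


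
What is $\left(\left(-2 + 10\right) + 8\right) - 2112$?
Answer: $-2096$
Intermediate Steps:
$\left(\left(-2 + 10\right) + 8\right) - 2112 = \left(8 + 8\right) - 2112 = 16 - 2112 = -2096$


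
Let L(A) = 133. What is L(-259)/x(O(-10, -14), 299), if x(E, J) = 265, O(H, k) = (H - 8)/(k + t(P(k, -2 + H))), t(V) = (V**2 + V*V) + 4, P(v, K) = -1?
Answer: 133/265 ≈ 0.50189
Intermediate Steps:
t(V) = 4 + 2*V**2 (t(V) = (V**2 + V**2) + 4 = 2*V**2 + 4 = 4 + 2*V**2)
O(H, k) = (-8 + H)/(6 + k) (O(H, k) = (H - 8)/(k + (4 + 2*(-1)**2)) = (-8 + H)/(k + (4 + 2*1)) = (-8 + H)/(k + (4 + 2)) = (-8 + H)/(k + 6) = (-8 + H)/(6 + k))
L(-259)/x(O(-10, -14), 299) = 133/265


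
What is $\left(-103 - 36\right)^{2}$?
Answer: $19321$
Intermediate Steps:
$\left(-103 - 36\right)^{2} = \left(-139\right)^{2} = 19321$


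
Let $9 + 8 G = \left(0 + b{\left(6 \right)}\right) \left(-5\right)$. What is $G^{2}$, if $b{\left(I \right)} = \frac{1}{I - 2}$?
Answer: $\frac{1681}{1024} \approx 1.6416$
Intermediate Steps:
$b{\left(I \right)} = \frac{1}{-2 + I}$
$G = - \frac{41}{32}$ ($G = - \frac{9}{8} + \frac{\left(0 + \frac{1}{-2 + 6}\right) \left(-5\right)}{8} = - \frac{9}{8} + \frac{\left(0 + \frac{1}{4}\right) \left(-5\right)}{8} = - \frac{9}{8} + \frac{\frac{1}{4} \left(-5\right)}{8} = - \frac{9}{8} + \frac{1}{8} \left(- \frac{5}{4}\right) = - \frac{9}{8} - \frac{5}{32} = - \frac{41}{32} \approx -1.2813$)
$G^{2} = \left(- \frac{41}{32}\right)^{2} = \frac{1681}{1024}$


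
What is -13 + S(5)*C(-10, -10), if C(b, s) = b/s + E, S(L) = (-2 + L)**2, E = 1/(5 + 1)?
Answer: -5/2 ≈ -2.5000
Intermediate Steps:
E = 1/6 ≈ 0.16667
C(b, s) = 1/6 + b/s (C(b, s) = b/s + 1/6 = 1/6 + b/s)
-13 + S(5)*C(-10, -10) = -13 + (-2 + 5)**2*((-10 + (1/6)*(-10))/(-10)) = -13 + 3**2*(-(-10 - 5/3)/10) = -13 + 9*(-1/10*(-35/3)) = -13 + 9*(7/6) = -13 + 21/2 = -5/2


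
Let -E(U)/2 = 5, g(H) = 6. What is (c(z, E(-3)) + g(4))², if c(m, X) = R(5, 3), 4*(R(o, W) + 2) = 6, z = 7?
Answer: 121/4 ≈ 30.250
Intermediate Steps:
E(U) = -10 (E(U) = -2*5 = -10)
R(o, W) = -½ (R(o, W) = -2 + (¼)*6 = -2 + 3/2 = -½)
c(m, X) = -½
(c(z, E(-3)) + g(4))² = (-½ + 6)² = (11/2)² = 121/4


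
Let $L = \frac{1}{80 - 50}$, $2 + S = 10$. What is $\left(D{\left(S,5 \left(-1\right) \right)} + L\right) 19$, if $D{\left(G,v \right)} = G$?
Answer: $\frac{4579}{30} \approx 152.63$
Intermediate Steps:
$S = 8$ ($S = -2 + 10 = 8$)
$L = \frac{1}{30} \approx 0.033333$
$\left(D{\left(S,5 \left(-1\right) \right)} + L\right) 19 = \left(8 + \frac{1}{30}\right) 19 = \frac{241}{30} \cdot 19 = \frac{4579}{30}$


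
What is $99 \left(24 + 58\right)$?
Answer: $8118$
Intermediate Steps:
$99 \left(24 + 58\right) = 99 \cdot 82 = 8118$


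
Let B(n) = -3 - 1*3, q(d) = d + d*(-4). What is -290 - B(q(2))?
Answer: -284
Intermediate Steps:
q(d) = -3*d (q(d) = d - 4*d = -3*d)
B(n) = -6 (B(n) = -3 - 3 = -6)
-290 - B(q(2)) = -290 - 1*(-6) = -290 + 6 = -284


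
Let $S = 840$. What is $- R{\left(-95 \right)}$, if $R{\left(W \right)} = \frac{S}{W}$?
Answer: $\frac{168}{19} \approx 8.8421$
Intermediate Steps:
$R{\left(W \right)} = \frac{840}{W}$
$- R{\left(-95 \right)} = - \frac{840}{-95} = - \frac{840 \left(-1\right)}{95} = \left(-1\right) \left(- \frac{168}{19}\right) = \frac{168}{19}$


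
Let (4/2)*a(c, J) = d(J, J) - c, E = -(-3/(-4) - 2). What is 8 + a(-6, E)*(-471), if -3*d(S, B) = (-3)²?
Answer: -1397/2 ≈ -698.50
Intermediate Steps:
d(S, B) = -3 (d(S, B) = -⅓*(-3)² = -⅓*9 = -3)
E = 5/4 (E = -(-3*(-¼) - 2) = -(¾ - 2) = -1*(-5/4) = 5/4 ≈ 1.2500)
a(c, J) = -3/2 - c/2 (a(c, J) = (-3 - c)/2 = -3/2 - c/2)
8 + a(-6, E)*(-471) = 8 + (-3/2 - ½*(-6))*(-471) = 8 + (-3/2 + 3)*(-471) = 8 + (3/2)*(-471) = 8 - 1413/2 = -1397/2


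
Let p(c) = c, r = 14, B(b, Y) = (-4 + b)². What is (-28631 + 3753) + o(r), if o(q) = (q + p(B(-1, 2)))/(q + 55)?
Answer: -572181/23 ≈ -24877.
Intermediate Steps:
o(q) = (25 + q)/(55 + q) (o(q) = (q + (-4 - 1)²)/(q + 55) = (q + (-5)²)/(55 + q) = (q + 25)/(55 + q) = (25 + q)/(55 + q))
(-28631 + 3753) + o(r) = (-28631 + 3753) + (25 + 14)/(55 + 14) = -24878 + 39/69 = -24878 + (1/69)*39 = -24878 + 13/23 = -572181/23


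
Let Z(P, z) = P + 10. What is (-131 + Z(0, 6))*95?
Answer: -11495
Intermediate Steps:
Z(P, z) = 10 + P
(-131 + Z(0, 6))*95 = (-131 + (10 + 0))*95 = (-131 + 10)*95 = -121*95 = -11495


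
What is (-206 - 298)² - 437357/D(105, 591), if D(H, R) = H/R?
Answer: -77268769/35 ≈ -2.2077e+6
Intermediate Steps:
(-206 - 298)² - 437357/D(105, 591) = (-206 - 298)² - 437357/(105/591) = (-504)² - 437357/(105*(1/591)) = 254016 - 437357/35/197 = 254016 - 437357*197/35 = 254016 - 86159329/35 = -77268769/35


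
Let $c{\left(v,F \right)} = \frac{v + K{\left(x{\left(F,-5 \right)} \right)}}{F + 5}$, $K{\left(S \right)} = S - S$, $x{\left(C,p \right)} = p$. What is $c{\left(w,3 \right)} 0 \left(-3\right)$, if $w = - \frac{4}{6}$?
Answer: $0$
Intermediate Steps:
$w = - \frac{2}{3}$ ($w = \left(-4\right) \frac{1}{6} = - \frac{2}{3} \approx -0.66667$)
$K{\left(S \right)} = 0$
$c{\left(v,F \right)} = \frac{v}{5 + F}$ ($c{\left(v,F \right)} = \frac{v + 0}{F + 5} = \frac{v}{5 + F}$)
$c{\left(w,3 \right)} 0 \left(-3\right) = - \frac{2}{3 \left(5 + 3\right)} 0 \left(-3\right) = - \frac{2}{3 \cdot 8} \cdot 0 \left(-3\right) = \left(- \frac{2}{3}\right) \frac{1}{8} \cdot 0 \left(-3\right) = \left(- \frac{1}{12}\right) 0 \left(-3\right) = 0 \left(-3\right) = 0$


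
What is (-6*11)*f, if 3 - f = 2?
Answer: -66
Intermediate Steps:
f = 1 (f = 3 - 1*2 = 3 - 2 = 1)
(-6*11)*f = -6*11*1 = -66*1 = -66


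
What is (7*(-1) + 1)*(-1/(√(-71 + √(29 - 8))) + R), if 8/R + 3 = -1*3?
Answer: 8 - 6*I/√(71 - √21) ≈ 8.0 - 0.73622*I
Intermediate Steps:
R = -4/3 (R = 8/(-3 - 1*3) = 8/(-3 - 3) = 8/(-6) = 8*(-⅙) = -4/3 ≈ -1.3333)
(7*(-1) + 1)*(-1/(√(-71 + √(29 - 8))) + R) = (7*(-1) + 1)*(-1/(√(-71 + √(29 - 8))) - 4/3) = (-7 + 1)*(-1/(√(-71 + √21)) - 4/3) = -6*(-1/√(-71 + √21) - 4/3) = -6*(-4/3 - 1/√(-71 + √21)) = 8 + 6/√(-71 + √21)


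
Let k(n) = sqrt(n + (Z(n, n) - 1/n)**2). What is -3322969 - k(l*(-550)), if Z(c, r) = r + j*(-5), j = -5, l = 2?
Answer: -3322969 - sqrt(1396972885001)/1100 ≈ -3.3240e+6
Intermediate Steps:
Z(c, r) = 25 + r (Z(c, r) = r - 5*(-5) = r + 25 = 25 + r)
k(n) = sqrt(n + (25 + n - 1/n)**2) (k(n) = sqrt(n + ((25 + n) - 1/n)**2) = sqrt(n + (25 + n - 1/n)**2))
-3322969 - k(l*(-550)) = -3322969 - sqrt(((2*(-550))**3 + (-1 + (2*(-550))*(25 + 2*(-550)))**2)/(2*(-550))**2) = -3322969 - sqrt(((-1100)**3 + (-1 - 1100*(25 - 1100))**2)/(-1100)**2) = -3322969 - sqrt((-1331000000 + (-1 - 1100*(-1075))**2)/1210000) = -3322969 - sqrt((-1331000000 + (-1 + 1182500)**2)/1210000) = -3322969 - sqrt((-1331000000 + 1182499**2)/1210000) = -3322969 - sqrt((-1331000000 + 1398303885001)/1210000) = -3322969 - sqrt((1/1210000)*1396972885001) = -3322969 - sqrt(1396972885001/1210000) = -3322969 - sqrt(1396972885001)/1100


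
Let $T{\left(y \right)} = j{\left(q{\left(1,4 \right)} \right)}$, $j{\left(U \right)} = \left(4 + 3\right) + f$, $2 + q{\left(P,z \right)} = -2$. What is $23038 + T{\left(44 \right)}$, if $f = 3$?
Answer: $23048$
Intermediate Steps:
$q{\left(P,z \right)} = -4$ ($q{\left(P,z \right)} = -2 - 2 = -4$)
$j{\left(U \right)} = 10$ ($j{\left(U \right)} = \left(4 + 3\right) + 3 = 7 + 3 = 10$)
$T{\left(y \right)} = 10$
$23038 + T{\left(44 \right)} = 23038 + 10 = 23048$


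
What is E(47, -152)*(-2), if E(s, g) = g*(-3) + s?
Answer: -1006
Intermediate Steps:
E(s, g) = s - 3*g (E(s, g) = -3*g + s = s - 3*g)
E(47, -152)*(-2) = (47 - 3*(-152))*(-2) = (47 + 456)*(-2) = 503*(-2) = -1006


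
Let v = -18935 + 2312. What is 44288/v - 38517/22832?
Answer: -1651451707/379536336 ≈ -4.3512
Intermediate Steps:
v = -16623
44288/v - 38517/22832 = 44288/(-16623) - 38517/22832 = 44288*(-1/16623) - 38517*1/22832 = -44288/16623 - 38517/22832 = -1651451707/379536336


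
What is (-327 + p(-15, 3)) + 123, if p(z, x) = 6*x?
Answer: -186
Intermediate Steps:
(-327 + p(-15, 3)) + 123 = (-327 + 6*3) + 123 = (-327 + 18) + 123 = -309 + 123 = -186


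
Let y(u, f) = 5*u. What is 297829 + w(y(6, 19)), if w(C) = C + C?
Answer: 297889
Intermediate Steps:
w(C) = 2*C
297829 + w(y(6, 19)) = 297829 + 2*(5*6) = 297829 + 2*30 = 297829 + 60 = 297889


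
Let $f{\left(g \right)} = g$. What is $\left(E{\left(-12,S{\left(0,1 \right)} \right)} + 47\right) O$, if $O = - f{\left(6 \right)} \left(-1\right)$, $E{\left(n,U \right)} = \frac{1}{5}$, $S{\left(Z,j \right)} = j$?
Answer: $\frac{1416}{5} \approx 283.2$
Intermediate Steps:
$E{\left(n,U \right)} = \frac{1}{5}$
$O = 6$ ($O = \left(-1\right) 6 \left(-1\right) = \left(-6\right) \left(-1\right) = 6$)
$\left(E{\left(-12,S{\left(0,1 \right)} \right)} + 47\right) O = \left(\frac{1}{5} + 47\right) 6 = \frac{236}{5} \cdot 6 = \frac{1416}{5}$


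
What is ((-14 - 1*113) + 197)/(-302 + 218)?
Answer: -⅚ ≈ -0.83333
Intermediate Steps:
((-14 - 1*113) + 197)/(-302 + 218) = ((-14 - 113) + 197)/(-84) = (-127 + 197)*(-1/84) = 70*(-1/84) = -⅚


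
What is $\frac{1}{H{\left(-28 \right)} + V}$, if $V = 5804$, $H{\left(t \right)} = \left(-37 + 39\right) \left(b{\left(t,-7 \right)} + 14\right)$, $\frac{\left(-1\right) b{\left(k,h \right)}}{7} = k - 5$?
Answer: $\frac{1}{6294} \approx 0.00015888$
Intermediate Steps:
$b{\left(k,h \right)} = 35 - 7 k$ ($b{\left(k,h \right)} = - 7 \left(k - 5\right) = - 7 \left(-5 + k\right) = 35 - 7 k$)
$H{\left(t \right)} = 98 - 14 t$ ($H{\left(t \right)} = \left(-37 + 39\right) \left(\left(35 - 7 t\right) + 14\right) = 2 \left(49 - 7 t\right) = 98 - 14 t$)
$\frac{1}{H{\left(-28 \right)} + V} = \frac{1}{\left(98 - -392\right) + 5804} = \frac{1}{\left(98 + 392\right) + 5804} = \frac{1}{490 + 5804} = \frac{1}{6294}$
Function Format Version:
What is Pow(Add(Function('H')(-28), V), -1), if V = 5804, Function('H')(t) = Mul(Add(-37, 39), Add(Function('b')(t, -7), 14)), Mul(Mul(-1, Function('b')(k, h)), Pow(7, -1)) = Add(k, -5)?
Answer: Rational(1, 6294) ≈ 0.00015888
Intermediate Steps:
Function('b')(k, h) = Add(35, Mul(-7, k)) (Function('b')(k, h) = Mul(-7, Add(k, -5)) = Mul(-7, Add(-5, k)) = Add(35, Mul(-7, k)))
Function('H')(t) = Add(98, Mul(-14, t)) (Function('H')(t) = Mul(Add(-37, 39), Add(Add(35, Mul(-7, t)), 14)) = Mul(2, Add(49, Mul(-7, t))) = Add(98, Mul(-14, t)))
Pow(Add(Function('H')(-28), V), -1) = Pow(Add(Add(98, Mul(-14, -28)), 5804), -1) = Pow(Add(Add(98, 392), 5804), -1) = Pow(Add(490, 5804), -1) = Pow(6294, -1) = Rational(1, 6294)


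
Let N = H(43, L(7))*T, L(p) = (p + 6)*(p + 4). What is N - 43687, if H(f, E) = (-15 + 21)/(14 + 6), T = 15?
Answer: -87365/2 ≈ -43683.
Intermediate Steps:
L(p) = (4 + p)*(6 + p) (L(p) = (6 + p)*(4 + p) = (4 + p)*(6 + p))
H(f, E) = 3/10 (H(f, E) = 6/20 = 6*(1/20) = 3/10)
N = 9/2 (N = (3/10)*15 = 9/2 ≈ 4.5000)
N - 43687 = 9/2 - 43687 = -87365/2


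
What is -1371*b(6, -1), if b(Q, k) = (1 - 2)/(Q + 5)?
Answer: 1371/11 ≈ 124.64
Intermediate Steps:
b(Q, k) = -1/(5 + Q)
-1371*b(6, -1) = -(-1371)/(5 + 6) = -(-1371)/11 = -1371*(-1/11) = 1371/11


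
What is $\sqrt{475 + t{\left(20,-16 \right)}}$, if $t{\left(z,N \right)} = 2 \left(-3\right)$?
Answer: $\sqrt{469} \approx 21.656$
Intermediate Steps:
$t{\left(z,N \right)} = -6$
$\sqrt{475 + t{\left(20,-16 \right)}} = \sqrt{475 - 6} = \sqrt{469}$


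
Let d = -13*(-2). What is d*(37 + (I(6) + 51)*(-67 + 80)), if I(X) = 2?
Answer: 18876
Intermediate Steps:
d = 26
d*(37 + (I(6) + 51)*(-67 + 80)) = 26*(37 + (2 + 51)*(-67 + 80)) = 26*(37 + 53*13) = 26*(37 + 689) = 26*726 = 18876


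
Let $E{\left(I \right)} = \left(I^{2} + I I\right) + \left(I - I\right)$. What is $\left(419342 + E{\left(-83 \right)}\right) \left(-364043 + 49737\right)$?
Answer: $-136132214720$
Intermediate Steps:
$E{\left(I \right)} = 2 I^{2}$ ($E{\left(I \right)} = \left(I^{2} + I^{2}\right) + 0 = 2 I^{2} + 0 = 2 I^{2}$)
$\left(419342 + E{\left(-83 \right)}\right) \left(-364043 + 49737\right) = \left(419342 + 2 \left(-83\right)^{2}\right) \left(-364043 + 49737\right) = \left(419342 + 2 \cdot 6889\right) \left(-314306\right) = \left(419342 + 13778\right) \left(-314306\right) = 433120 \left(-314306\right) = -136132214720$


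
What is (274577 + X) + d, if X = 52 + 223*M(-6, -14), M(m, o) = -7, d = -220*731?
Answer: 112248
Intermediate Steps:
d = -160820
X = -1509 (X = 52 + 223*(-7) = 52 - 1561 = -1509)
(274577 + X) + d = (274577 - 1509) - 160820 = 273068 - 160820 = 112248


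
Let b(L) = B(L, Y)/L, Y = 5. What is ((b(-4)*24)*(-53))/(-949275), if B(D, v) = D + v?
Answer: -106/316425 ≈ -0.00033499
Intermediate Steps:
b(L) = (5 + L)/L (b(L) = (L + 5)/L = (5 + L)/L)
((b(-4)*24)*(-53))/(-949275) = ((((5 - 4)/(-4))*24)*(-53))/(-949275) = ((-1/4*1*24)*(-53))*(-1/949275) = (-1/4*24*(-53))*(-1/949275) = -6*(-53)*(-1/949275) = 318*(-1/949275) = -106/316425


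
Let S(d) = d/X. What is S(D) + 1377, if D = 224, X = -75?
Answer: 103051/75 ≈ 1374.0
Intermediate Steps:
S(d) = -d/75 (S(d) = d/(-75) = d*(-1/75) = -d/75)
S(D) + 1377 = -1/75*224 + 1377 = -224/75 + 1377 = 103051/75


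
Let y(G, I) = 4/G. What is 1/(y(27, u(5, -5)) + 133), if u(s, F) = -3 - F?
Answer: 27/3595 ≈ 0.0075104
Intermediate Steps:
1/(y(27, u(5, -5)) + 133) = 1/(4/27 + 133) = 1/(3595/27) = 27/3595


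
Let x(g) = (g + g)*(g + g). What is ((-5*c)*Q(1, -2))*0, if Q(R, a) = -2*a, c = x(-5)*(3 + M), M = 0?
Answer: 0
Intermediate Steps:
x(g) = 4*g² (x(g) = (2*g)*(2*g) = 4*g²)
c = 300 (c = (4*(-5)²)*(3 + 0) = (4*25)*3 = 100*3 = 300)
((-5*c)*Q(1, -2))*0 = ((-5*300)*(-2*(-2)))*0 = -1500*4*0 = -6000*0 = 0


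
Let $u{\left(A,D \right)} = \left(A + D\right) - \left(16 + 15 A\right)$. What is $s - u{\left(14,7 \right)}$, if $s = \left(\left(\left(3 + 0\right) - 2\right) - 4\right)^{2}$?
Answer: $214$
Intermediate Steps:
$s = 9$ ($s = \left(\left(3 - 2\right) - 4\right)^{2} = \left(1 - 4\right)^{2} = \left(-3\right)^{2} = 9$)
$u{\left(A,D \right)} = -16 + D - 14 A$ ($u{\left(A,D \right)} = \left(A + D\right) - \left(16 + 15 A\right) = -16 + D - 14 A$)
$s - u{\left(14,7 \right)} = 9 - \left(-16 + 7 - 196\right) = 9 - -205 = 9 + 205 = 214$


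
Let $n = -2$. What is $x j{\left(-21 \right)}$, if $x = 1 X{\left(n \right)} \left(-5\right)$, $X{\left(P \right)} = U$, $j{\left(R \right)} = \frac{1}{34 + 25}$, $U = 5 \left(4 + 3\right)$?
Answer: $- \frac{175}{59} \approx -2.9661$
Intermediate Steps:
$U = 35$ ($U = 5 \cdot 7 = 35$)
$j{\left(R \right)} = \frac{1}{59}$
$X{\left(P \right)} = 35$
$x = -175$ ($x = 1 \cdot 35 \left(-5\right) = 35 \left(-5\right) = -175$)
$x j{\left(-21 \right)} = \left(-175\right) \frac{1}{59} = - \frac{175}{59}$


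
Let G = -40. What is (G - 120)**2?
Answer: 25600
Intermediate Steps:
(G - 120)**2 = (-40 - 120)**2 = (-160)**2 = 25600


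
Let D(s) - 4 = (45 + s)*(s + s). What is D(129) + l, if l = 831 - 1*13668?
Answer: 32059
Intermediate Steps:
D(s) = 4 + 2*s*(45 + s) (D(s) = 4 + (45 + s)*(s + s) = 4 + (45 + s)*(2*s) = 4 + 2*s*(45 + s))
l = -12837 (l = 831 - 13668 = -12837)
D(129) + l = (4 + 2*129² + 90*129) - 12837 = (4 + 2*16641 + 11610) - 12837 = (4 + 33282 + 11610) - 12837 = 44896 - 12837 = 32059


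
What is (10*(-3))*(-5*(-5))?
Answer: -750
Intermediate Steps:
(10*(-3))*(-5*(-5)) = -30*25 = -750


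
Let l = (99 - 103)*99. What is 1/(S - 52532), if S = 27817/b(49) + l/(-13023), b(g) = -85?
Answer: -122995/6501420799 ≈ -1.8918e-5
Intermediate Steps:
l = -396 (l = -4*99 = -396)
S = -40247459/122995 (S = 27817/(-85) - 396/(-13023) = 27817*(-1/85) - 396*(-1/13023) = -27817/85 + 44/1447 = -40247459/122995 ≈ -327.23)
1/(S - 52532) = 1/(-40247459/122995 - 52532) = 1/(-6501420799/122995) = -122995/6501420799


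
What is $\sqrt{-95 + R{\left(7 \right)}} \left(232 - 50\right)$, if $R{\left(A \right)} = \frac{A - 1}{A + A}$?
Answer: $26 i \sqrt{4634} \approx 1769.9 i$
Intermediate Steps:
$R{\left(A \right)} = \frac{-1 + A}{2 A}$
$\sqrt{-95 + R{\left(7 \right)}} \left(232 - 50\right) = \sqrt{-95 + \frac{-1 + 7}{2 \cdot 7}} \left(232 - 50\right) = \sqrt{-95 + \frac{1}{2} \cdot \frac{1}{7} \cdot 6} \cdot 182 = \sqrt{-95 + \frac{3}{7}} \cdot 182 = \sqrt{- \frac{662}{7}} \cdot 182 = \frac{i \sqrt{4634}}{7} \cdot 182 = 26 i \sqrt{4634}$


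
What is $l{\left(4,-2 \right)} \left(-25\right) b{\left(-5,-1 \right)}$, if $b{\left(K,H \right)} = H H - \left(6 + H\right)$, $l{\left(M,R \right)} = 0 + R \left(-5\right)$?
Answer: $1000$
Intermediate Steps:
$l{\left(M,R \right)} = - 5 R$ ($l{\left(M,R \right)} = 0 - 5 R = - 5 R$)
$b{\left(K,H \right)} = -6 + H^{2} - H$ ($b{\left(K,H \right)} = H^{2} - \left(6 + H\right) = -6 + H^{2} - H$)
$l{\left(4,-2 \right)} \left(-25\right) b{\left(-5,-1 \right)} = \left(-5\right) \left(-2\right) \left(-25\right) \left(-6 + \left(-1\right)^{2} - -1\right) = 10 \left(-25\right) \left(-6 + 1 + 1\right) = \left(-250\right) \left(-4\right) = 1000$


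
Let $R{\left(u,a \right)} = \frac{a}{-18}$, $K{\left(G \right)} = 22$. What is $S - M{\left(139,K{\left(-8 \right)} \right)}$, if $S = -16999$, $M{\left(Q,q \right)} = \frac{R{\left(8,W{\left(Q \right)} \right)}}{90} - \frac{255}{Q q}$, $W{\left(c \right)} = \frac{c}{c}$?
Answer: $- \frac{42105974941}{2476980} \approx -16999.0$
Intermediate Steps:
$W{\left(c \right)} = 1$
$R{\left(u,a \right)} = - \frac{a}{18}$ ($R{\left(u,a \right)} = a \left(- \frac{1}{18}\right) = - \frac{a}{18}$)
$M{\left(Q,q \right)} = - \frac{1}{1620} - \frac{255}{Q q}$ ($M{\left(Q,q \right)} = \frac{\left(- \frac{1}{18}\right) 1}{90} - \frac{255}{Q q} = \left(- \frac{1}{18}\right) \frac{1}{90} - 255 \frac{1}{Q q} = - \frac{1}{1620} - \frac{255}{Q q}$)
$S - M{\left(139,K{\left(-8 \right)} \right)} = -16999 - \left(- \frac{1}{1620} - \frac{255}{139 \cdot 22}\right) = -16999 - \left(- \frac{1}{1620} - \frac{255}{139} \cdot \frac{1}{22}\right) = -16999 - \left(- \frac{1}{1620} - \frac{255}{3058}\right) = -16999 - - \frac{208079}{2476980} = -16999 + \frac{208079}{2476980} = - \frac{42105974941}{2476980}$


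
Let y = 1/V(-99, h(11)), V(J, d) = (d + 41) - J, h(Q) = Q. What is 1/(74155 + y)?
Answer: 151/11197406 ≈ 1.3485e-5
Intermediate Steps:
V(J, d) = 41 + d - J (V(J, d) = (41 + d) - J = 41 + d - J)
y = 1/151 (y = 1/(41 + 11 - 1*(-99)) = 1/(41 + 11 + 99) = 1/151 ≈ 0.0066225)
1/(74155 + y) = 1/(74155 + 1/151) = 1/(11197406/151) = 151/11197406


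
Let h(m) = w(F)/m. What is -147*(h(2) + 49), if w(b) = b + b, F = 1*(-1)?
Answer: -7056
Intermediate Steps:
F = -1
w(b) = 2*b
h(m) = -2/m (h(m) = (2*(-1))/m = -2/m)
-147*(h(2) + 49) = -147*(-2/2 + 49) = -147*(-2*1/2 + 49) = -147*(-1 + 49) = -147*48 = -7056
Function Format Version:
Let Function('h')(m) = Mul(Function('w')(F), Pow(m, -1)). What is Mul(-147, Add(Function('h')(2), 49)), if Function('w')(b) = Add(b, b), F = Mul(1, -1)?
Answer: -7056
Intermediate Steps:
F = -1
Function('w')(b) = Mul(2, b)
Function('h')(m) = Mul(-2, Pow(m, -1)) (Function('h')(m) = Mul(Mul(2, -1), Pow(m, -1)) = Mul(-2, Pow(m, -1)))
Mul(-147, Add(Function('h')(2), 49)) = Mul(-147, Add(Mul(-2, Pow(2, -1)), 49)) = Mul(-147, Add(Mul(-2, Rational(1, 2)), 49)) = Mul(-147, Add(-1, 49)) = Mul(-147, 48) = -7056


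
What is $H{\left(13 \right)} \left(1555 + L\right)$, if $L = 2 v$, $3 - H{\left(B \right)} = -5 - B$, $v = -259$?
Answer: $21777$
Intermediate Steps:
$H{\left(B \right)} = 8 + B$ ($H{\left(B \right)} = 3 - \left(-5 - B\right) = 3 + \left(5 + B\right) = 8 + B$)
$L = -518$ ($L = 2 \left(-259\right) = -518$)
$H{\left(13 \right)} \left(1555 + L\right) = \left(8 + 13\right) \left(1555 - 518\right) = 21 \cdot 1037 = 21777$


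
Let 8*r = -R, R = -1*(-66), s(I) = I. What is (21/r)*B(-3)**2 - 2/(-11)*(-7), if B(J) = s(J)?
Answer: -266/11 ≈ -24.182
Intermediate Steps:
R = 66
B(J) = J
r = -33/4 (r = (-1*66)/8 = (1/8)*(-66) = -33/4 ≈ -8.2500)
(21/r)*B(-3)**2 - 2/(-11)*(-7) = (21/(-33/4))*(-3)**2 - 2/(-11)*(-7) = (21*(-4/33))*9 - 2*(-1/11)*(-7) = -28/11*9 + (2/11)*(-7) = -252/11 - 14/11 = -266/11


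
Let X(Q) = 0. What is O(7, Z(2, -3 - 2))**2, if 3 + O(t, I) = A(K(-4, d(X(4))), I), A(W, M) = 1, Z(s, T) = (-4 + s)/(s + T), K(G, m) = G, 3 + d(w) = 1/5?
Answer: 4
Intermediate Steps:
d(w) = -14/5 (d(w) = -3 + 1/5 = -14/5)
Z(s, T) = (-4 + s)/(T + s)
O(t, I) = -2 (O(t, I) = -3 + 1 = -2)
O(7, Z(2, -3 - 2))**2 = (-2)**2 = 4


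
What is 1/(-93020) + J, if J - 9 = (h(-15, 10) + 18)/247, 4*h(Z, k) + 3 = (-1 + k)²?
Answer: 210271463/22975940 ≈ 9.1518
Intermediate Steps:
h(Z, k) = -¾ + (-1 + k)²/4
J = 4521/494 (J = 9 + ((-¾ + (-1 + 10)²/4) + 18)/247 = 9 + ((-¾ + (¼)*9²) + 18)*(1/247) = 9 + ((-¾ + (¼)*81) + 18)*(1/247) = 9 + ((-¾ + 81/4) + 18)*(1/247) = 9 + (39/2 + 18)*(1/247) = 9 + (75/2)*(1/247) = 9 + 75/494 = 4521/494 ≈ 9.1518)
1/(-93020) + J = 1/(-93020) + 4521/494 = -1/93020 + 4521/494 = 210271463/22975940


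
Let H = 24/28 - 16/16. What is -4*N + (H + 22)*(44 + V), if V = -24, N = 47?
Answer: 1744/7 ≈ 249.14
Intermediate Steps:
H = -⅐ (H = 24*(1/28) - 16*1/16 = 6/7 - 1 = -⅐ ≈ -0.14286)
-4*N + (H + 22)*(44 + V) = -4*47 + (-⅐ + 22)*(44 - 24) = -188 + (153/7)*20 = -188 + 3060/7 = 1744/7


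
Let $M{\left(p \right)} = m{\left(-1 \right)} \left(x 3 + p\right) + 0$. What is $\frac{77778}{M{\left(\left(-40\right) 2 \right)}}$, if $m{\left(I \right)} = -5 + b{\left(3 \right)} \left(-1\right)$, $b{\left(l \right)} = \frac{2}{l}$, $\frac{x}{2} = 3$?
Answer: $\frac{116667}{527} \approx 221.38$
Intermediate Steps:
$x = 6$ ($x = 2 \cdot 3 = 6$)
$m{\left(I \right)} = - \frac{17}{3}$ ($m{\left(I \right)} = -5 + \frac{2}{3} \left(-1\right) = -5 - \frac{2}{3} = - \frac{17}{3}$)
$M{\left(p \right)} = -102 - \frac{17 p}{3}$ ($M{\left(p \right)} = - \frac{17 \left(6 \cdot 3 + p\right)}{3} + 0 = - \frac{17 \left(18 + p\right)}{3} + 0 = \left(-102 - \frac{17 p}{3}\right) + 0 = -102 - \frac{17 p}{3}$)
$\frac{77778}{M{\left(\left(-40\right) 2 \right)}} = \frac{77778}{-102 - \frac{17 \left(\left(-40\right) 2\right)}{3}} = \frac{77778}{-102 - - \frac{1360}{3}} = \frac{77778}{-102 + \frac{1360}{3}} = \frac{77778}{\frac{1054}{3}} = 77778 \cdot \frac{3}{1054} = \frac{116667}{527}$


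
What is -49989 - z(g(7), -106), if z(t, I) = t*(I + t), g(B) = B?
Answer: -49296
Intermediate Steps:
-49989 - z(g(7), -106) = -49989 - 7*(-106 + 7) = -49989 - 7*(-99) = -49989 - 1*(-693) = -49989 + 693 = -49296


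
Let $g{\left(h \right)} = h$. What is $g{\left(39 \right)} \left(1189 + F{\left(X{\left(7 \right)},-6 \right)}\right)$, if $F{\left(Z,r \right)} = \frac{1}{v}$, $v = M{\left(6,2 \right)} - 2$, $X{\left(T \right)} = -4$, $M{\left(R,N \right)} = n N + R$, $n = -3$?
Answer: $\frac{92703}{2} \approx 46352.0$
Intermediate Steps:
$M{\left(R,N \right)} = R - 3 N$ ($M{\left(R,N \right)} = - 3 N + R = R - 3 N$)
$v = -2$ ($v = \left(6 - 6\right) - 2 = 0 - 2 = -2$)
$F{\left(Z,r \right)} = - \frac{1}{2}$ ($F{\left(Z,r \right)} = \frac{1}{-2} = - \frac{1}{2}$)
$g{\left(39 \right)} \left(1189 + F{\left(X{\left(7 \right)},-6 \right)}\right) = 39 \left(1189 - \frac{1}{2}\right) = 39 \cdot \frac{2377}{2} = \frac{92703}{2}$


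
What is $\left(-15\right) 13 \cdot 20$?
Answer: $-3900$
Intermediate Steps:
$\left(-15\right) 13 \cdot 20 = \left(-195\right) 20 = -3900$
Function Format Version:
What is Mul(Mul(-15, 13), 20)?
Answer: -3900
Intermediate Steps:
Mul(Mul(-15, 13), 20) = Mul(-195, 20) = -3900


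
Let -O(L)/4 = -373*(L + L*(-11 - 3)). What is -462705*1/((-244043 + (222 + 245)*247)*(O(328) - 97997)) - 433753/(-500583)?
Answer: 73516747880831/84843811668834 ≈ 0.86650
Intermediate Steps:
O(L) = -19396*L (O(L) = -(-1492)*(L + L*(-11 - 3)) = -(-1492)*(L + L*(-14)) = -(-1492)*(L - 14*L) = -(-1492)*(-13*L) = -19396*L)
-462705*1/((-244043 + (222 + 245)*247)*(O(328) - 97997)) - 433753/(-500583) = -462705*1/((-244043 + (222 + 245)*247)*(-19396*328 - 97997)) - 433753/(-500583) = -462705*1/((-6361888 - 97997)*(-244043 + 467*247)) - 433753*(-1/500583) = -462705*(-1/(6459885*(-244043 + 115349))) + 433753/500583 = -462705/((-6459885*(-128694))) + 433753/500583 = -462705/831348440190 + 433753/500583 = -462705*1/831348440190 + 433753/500583 = -283/508469994 + 433753/500583 = 73516747880831/84843811668834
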